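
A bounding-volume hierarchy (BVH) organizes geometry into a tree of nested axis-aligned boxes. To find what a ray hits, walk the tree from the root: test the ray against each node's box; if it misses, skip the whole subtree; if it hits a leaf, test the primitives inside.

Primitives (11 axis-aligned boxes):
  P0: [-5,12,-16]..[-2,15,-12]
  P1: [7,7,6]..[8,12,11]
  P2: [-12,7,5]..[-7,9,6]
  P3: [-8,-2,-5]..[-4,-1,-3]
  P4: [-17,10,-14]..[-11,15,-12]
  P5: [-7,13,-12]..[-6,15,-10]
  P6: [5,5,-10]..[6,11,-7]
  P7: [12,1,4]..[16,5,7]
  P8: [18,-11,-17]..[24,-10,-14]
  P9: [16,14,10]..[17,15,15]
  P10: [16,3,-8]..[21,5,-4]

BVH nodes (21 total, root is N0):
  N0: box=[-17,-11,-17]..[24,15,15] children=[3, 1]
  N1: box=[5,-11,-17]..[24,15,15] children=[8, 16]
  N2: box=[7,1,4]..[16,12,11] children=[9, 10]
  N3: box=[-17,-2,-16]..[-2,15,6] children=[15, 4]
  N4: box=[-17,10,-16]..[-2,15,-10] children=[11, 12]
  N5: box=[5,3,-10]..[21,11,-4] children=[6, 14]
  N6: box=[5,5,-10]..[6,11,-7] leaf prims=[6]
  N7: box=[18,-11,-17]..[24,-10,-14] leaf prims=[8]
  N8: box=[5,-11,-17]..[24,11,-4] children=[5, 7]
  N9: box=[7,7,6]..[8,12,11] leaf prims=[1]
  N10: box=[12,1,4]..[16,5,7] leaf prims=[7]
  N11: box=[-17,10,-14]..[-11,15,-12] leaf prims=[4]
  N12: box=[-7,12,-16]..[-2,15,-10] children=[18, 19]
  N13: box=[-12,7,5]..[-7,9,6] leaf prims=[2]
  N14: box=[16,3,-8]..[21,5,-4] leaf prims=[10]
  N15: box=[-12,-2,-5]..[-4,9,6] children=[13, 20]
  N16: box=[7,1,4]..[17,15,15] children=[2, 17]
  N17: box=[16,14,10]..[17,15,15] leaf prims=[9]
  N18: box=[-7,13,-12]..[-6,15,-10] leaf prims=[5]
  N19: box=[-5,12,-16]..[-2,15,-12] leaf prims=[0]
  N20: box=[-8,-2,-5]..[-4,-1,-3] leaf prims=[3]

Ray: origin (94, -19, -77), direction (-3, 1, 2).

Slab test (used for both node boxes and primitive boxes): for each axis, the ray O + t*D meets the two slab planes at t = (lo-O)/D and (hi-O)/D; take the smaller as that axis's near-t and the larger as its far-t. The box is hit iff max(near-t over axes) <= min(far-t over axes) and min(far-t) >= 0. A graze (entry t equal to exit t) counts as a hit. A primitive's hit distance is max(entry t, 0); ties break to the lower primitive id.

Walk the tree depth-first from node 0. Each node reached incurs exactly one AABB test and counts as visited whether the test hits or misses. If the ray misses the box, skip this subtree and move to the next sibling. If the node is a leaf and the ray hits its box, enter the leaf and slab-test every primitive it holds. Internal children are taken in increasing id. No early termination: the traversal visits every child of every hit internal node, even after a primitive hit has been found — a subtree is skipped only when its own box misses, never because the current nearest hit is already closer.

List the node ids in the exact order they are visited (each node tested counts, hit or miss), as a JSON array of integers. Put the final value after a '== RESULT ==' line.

Walk:
N0 x:[70/3,37] y:[8,34] z:[30,46] -> hit [30,34], descend [1, 3]
  N1 x:[70/3,89/3] y:[8,34] z:[30,46] -> miss, prune
  N3 x:[32,37] y:[17,34] z:[61/2,83/2] -> hit [32,34], descend [4, 15]
    N4 x:[32,37] y:[29,34] z:[61/2,67/2] -> hit [32,67/2], descend [11, 12]
      N11 x:[35,37] y:[29,34] z:[63/2,65/2] -> miss, prune
      N12 x:[32,101/3] y:[31,34] z:[61/2,67/2] -> hit [32,67/2], descend [18, 19]
        N18 x:[100/3,101/3] y:[32,34] z:[65/2,67/2] -> hit [100/3,67/2] leaf, test {P5@t=100/3}
        N19 x:[32,33] y:[31,34] z:[61/2,65/2] -> hit [32,65/2] leaf, test {P0@t=32}
    N15 x:[98/3,106/3] y:[17,28] z:[36,83/2] -> miss, prune

Visited [0, 1, 3, 4, 11, 12, 18, 19, 15]. Tests: 9 box, 2 leaf. Nearest: P0.

== RESULT ==
[0, 1, 3, 4, 11, 12, 18, 19, 15]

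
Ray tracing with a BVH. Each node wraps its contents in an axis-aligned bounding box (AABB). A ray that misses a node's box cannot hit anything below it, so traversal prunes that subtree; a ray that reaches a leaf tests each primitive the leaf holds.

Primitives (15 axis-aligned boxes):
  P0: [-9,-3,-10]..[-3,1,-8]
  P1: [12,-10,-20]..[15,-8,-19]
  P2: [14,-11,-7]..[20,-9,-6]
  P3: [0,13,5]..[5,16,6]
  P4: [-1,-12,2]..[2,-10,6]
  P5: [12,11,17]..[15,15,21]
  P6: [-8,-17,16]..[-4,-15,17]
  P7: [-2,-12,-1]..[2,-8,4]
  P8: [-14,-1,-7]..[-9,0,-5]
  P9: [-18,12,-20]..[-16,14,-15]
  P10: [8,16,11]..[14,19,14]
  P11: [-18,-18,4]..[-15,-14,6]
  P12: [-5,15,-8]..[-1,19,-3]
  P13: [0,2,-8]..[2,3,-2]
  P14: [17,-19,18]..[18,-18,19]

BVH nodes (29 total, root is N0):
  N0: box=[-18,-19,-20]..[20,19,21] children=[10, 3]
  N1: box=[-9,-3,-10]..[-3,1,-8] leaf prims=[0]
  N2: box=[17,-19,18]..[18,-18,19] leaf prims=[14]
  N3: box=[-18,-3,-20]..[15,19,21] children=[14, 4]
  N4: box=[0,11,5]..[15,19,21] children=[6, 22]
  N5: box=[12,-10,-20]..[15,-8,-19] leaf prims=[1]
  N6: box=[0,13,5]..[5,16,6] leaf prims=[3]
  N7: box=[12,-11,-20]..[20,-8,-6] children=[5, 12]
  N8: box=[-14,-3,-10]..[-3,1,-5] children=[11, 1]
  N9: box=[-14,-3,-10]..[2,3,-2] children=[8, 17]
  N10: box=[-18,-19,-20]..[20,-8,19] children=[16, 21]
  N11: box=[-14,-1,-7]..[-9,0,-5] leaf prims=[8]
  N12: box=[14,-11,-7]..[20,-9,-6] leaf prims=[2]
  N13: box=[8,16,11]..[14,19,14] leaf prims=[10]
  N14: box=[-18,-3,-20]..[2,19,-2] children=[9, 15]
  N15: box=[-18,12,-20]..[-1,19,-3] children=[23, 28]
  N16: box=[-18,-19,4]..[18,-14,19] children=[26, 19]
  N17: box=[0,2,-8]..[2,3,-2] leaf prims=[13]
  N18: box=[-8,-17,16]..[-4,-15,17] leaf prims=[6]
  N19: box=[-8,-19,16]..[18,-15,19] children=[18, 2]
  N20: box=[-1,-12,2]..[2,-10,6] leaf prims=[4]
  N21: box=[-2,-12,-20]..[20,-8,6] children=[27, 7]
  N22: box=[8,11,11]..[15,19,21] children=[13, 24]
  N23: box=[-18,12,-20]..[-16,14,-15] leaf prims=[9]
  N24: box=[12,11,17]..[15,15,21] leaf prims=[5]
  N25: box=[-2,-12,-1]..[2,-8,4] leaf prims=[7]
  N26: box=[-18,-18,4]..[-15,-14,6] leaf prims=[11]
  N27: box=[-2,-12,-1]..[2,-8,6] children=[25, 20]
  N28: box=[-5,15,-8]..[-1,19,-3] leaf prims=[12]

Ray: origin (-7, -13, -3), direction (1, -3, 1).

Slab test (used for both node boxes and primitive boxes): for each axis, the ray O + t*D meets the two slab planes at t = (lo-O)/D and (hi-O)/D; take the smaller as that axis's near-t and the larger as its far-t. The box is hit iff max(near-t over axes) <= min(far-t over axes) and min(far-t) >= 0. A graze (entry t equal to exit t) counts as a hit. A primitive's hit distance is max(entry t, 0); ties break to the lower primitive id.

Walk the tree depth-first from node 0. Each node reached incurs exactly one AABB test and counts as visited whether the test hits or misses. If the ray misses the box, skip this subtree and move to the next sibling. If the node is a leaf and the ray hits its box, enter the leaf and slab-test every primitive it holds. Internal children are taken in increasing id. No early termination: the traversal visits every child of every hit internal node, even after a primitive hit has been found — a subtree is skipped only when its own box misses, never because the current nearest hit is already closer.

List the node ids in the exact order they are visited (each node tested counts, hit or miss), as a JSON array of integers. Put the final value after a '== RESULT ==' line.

Traverse from the root:
N0 x:[-11,27] y:[-32/3,2] z:[-17,24] -> hit [-32/3,2], descend [3, 10]
  N3 x:[-11,22] y:[-32/3,-10/3] z:[-17,24] -> miss, prune
  N10 x:[-11,27] y:[-5/3,2] z:[-17,22] -> hit [-5/3,2], descend [16, 21]
    N16 x:[-11,25] y:[1/3,2] z:[7,22] -> miss, prune
    N21 x:[5,27] y:[-5/3,-1/3] z:[-17,9] -> miss, prune

order=[0, 3, 10, 16, 21]  |boxes|=5  |leaves|=0  hit=miss

== RESULT ==
[0, 3, 10, 16, 21]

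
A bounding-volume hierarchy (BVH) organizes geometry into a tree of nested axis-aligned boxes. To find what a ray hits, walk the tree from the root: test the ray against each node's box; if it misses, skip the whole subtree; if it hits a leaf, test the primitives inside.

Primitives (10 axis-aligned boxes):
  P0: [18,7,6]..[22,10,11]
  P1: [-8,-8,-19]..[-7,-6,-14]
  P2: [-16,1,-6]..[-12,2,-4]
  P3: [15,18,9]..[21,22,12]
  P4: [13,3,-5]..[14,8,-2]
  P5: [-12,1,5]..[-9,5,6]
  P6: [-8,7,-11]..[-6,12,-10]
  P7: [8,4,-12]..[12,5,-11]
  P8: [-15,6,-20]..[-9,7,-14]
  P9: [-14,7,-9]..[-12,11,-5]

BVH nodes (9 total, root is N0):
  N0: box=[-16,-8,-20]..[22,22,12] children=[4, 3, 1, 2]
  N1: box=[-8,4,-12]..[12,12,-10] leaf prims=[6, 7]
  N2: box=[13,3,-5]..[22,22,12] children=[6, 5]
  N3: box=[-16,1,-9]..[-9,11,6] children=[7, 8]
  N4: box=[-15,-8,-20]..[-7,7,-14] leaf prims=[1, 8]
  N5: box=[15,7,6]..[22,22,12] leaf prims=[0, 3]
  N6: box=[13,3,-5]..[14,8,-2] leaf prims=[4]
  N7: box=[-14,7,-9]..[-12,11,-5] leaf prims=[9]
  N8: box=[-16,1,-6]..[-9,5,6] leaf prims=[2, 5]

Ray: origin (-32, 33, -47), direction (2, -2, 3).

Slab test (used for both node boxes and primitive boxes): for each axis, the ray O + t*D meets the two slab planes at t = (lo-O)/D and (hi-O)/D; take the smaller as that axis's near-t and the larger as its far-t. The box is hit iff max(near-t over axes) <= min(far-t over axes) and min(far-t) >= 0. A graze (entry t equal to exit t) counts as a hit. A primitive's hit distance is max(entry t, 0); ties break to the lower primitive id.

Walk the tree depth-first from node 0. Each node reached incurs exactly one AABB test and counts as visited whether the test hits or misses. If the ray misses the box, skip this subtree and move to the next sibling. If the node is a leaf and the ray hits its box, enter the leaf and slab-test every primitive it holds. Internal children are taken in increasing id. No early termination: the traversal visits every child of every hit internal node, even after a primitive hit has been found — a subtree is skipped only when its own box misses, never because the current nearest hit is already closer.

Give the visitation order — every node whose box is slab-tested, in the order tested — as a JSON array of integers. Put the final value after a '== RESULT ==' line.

Walk:
N0 x:[8,27] y:[11/2,41/2] z:[9,59/3] -> hit [9,59/3], descend [1, 2, 3, 4]
  N1 x:[12,22] y:[21/2,29/2] z:[35/3,37/3] -> hit [12,37/3] leaf, test {P6@t=12, P7(miss)}
  N2 x:[45/2,27] y:[11/2,15] z:[14,59/3] -> miss, prune
  N3 x:[8,23/2] y:[11,16] z:[38/3,53/3] -> miss, prune
  N4 x:[17/2,25/2] y:[13,41/2] z:[9,11] -> miss, prune

5 AABB tests over nodes [0, 1, 2, 3, 4]; 1 leaf entered; closest P6.

== RESULT ==
[0, 1, 2, 3, 4]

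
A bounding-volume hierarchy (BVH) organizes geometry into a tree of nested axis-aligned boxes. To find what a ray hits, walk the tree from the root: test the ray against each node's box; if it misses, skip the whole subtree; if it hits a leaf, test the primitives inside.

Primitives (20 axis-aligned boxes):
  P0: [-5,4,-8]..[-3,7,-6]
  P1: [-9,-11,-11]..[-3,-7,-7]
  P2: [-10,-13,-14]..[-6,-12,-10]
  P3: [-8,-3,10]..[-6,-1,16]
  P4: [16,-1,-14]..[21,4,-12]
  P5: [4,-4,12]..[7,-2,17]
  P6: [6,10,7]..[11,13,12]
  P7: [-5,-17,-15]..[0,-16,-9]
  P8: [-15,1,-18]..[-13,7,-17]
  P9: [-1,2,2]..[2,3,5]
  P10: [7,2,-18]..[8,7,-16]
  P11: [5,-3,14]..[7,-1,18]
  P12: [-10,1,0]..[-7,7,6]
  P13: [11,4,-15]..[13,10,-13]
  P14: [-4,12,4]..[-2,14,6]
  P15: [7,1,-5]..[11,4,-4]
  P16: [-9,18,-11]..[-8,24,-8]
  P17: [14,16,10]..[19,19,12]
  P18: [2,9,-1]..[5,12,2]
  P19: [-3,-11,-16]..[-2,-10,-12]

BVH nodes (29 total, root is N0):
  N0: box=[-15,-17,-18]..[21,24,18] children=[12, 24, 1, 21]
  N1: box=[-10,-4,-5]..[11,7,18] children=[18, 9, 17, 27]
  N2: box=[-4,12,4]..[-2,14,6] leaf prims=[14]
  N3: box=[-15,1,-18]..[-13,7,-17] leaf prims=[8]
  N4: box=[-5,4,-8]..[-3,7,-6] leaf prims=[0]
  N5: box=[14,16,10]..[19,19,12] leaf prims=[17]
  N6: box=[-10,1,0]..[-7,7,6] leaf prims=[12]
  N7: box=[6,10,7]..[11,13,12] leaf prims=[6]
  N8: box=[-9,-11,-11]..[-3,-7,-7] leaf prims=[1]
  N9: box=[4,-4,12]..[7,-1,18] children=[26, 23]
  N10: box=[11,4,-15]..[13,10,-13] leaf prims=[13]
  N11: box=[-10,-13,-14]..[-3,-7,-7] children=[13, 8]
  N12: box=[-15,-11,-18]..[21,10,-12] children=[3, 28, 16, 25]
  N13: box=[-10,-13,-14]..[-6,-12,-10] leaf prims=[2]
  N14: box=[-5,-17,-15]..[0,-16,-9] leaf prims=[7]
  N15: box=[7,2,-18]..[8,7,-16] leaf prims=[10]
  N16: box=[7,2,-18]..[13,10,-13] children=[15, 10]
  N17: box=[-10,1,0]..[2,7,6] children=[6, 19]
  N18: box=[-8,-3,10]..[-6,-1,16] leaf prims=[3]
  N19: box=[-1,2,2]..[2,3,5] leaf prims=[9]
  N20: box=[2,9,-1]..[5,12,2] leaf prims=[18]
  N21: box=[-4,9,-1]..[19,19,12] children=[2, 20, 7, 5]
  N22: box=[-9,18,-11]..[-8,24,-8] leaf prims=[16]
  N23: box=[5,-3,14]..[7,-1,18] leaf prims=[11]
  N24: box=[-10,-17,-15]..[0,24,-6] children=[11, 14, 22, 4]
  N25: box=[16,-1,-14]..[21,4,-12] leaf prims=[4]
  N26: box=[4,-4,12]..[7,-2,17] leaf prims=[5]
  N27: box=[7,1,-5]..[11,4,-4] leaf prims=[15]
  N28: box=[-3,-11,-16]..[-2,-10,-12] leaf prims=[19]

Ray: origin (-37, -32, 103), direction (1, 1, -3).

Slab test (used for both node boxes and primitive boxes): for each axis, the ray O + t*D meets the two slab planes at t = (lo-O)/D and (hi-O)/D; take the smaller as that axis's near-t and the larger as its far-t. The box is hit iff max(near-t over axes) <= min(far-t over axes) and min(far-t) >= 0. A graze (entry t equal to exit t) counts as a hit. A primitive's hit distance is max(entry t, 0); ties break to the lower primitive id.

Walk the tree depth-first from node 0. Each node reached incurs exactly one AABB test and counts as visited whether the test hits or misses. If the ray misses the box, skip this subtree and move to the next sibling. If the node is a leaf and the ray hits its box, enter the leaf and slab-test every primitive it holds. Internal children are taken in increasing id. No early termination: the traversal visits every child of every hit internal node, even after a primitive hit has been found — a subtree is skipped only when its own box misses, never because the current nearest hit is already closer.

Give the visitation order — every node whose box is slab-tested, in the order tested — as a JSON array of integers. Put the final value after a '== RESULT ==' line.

Walk:
N0 x:[22,58] y:[15,56] z:[85/3,121/3] -> hit [85/3,121/3], descend [1, 12, 21, 24]
  N1 x:[27,48] y:[28,39] z:[85/3,36] -> hit [85/3,36], descend [9, 17, 18, 27]
    N9 x:[41,44] y:[28,31] z:[85/3,91/3] -> miss, prune
    N17 x:[27,39] y:[33,39] z:[97/3,103/3] -> hit [33,103/3], descend [6, 19]
      N6 x:[27,30] y:[33,39] z:[97/3,103/3] -> miss, prune
      N19 x:[36,39] y:[34,35] z:[98/3,101/3] -> miss, prune
    N18 x:[29,31] y:[29,31] z:[29,31] -> hit [29,31] leaf, test {P3@t=29}
    N27 x:[44,48] y:[33,36] z:[107/3,36] -> miss, prune
  N12 x:[22,58] y:[21,42] z:[115/3,121/3] -> hit [115/3,121/3], descend [3, 16, 25, 28]
    N3 x:[22,24] y:[33,39] z:[40,121/3] -> miss, prune
    N16 x:[44,50] y:[34,42] z:[116/3,121/3] -> miss, prune
    N25 x:[53,58] y:[31,36] z:[115/3,39] -> miss, prune
    N28 x:[34,35] y:[21,22] z:[115/3,119/3] -> miss, prune
  N21 x:[33,56] y:[41,51] z:[91/3,104/3] -> miss, prune
  N24 x:[27,37] y:[15,56] z:[109/3,118/3] -> hit [109/3,37], descend [4, 11, 14, 22]
    N4 x:[32,34] y:[36,39] z:[109/3,37] -> miss, prune
    N11 x:[27,34] y:[19,25] z:[110/3,39] -> miss, prune
    N14 x:[32,37] y:[15,16] z:[112/3,118/3] -> miss, prune
    N22 x:[28,29] y:[50,56] z:[37,38] -> miss, prune

Visited [0, 1, 9, 17, 6, 19, 18, 27, 12, 3, 16, 25, 28, 21, 24, 4, 11, 14, 22]. Tests: 19 box, 1 leaf. Nearest: P3.

== RESULT ==
[0, 1, 9, 17, 6, 19, 18, 27, 12, 3, 16, 25, 28, 21, 24, 4, 11, 14, 22]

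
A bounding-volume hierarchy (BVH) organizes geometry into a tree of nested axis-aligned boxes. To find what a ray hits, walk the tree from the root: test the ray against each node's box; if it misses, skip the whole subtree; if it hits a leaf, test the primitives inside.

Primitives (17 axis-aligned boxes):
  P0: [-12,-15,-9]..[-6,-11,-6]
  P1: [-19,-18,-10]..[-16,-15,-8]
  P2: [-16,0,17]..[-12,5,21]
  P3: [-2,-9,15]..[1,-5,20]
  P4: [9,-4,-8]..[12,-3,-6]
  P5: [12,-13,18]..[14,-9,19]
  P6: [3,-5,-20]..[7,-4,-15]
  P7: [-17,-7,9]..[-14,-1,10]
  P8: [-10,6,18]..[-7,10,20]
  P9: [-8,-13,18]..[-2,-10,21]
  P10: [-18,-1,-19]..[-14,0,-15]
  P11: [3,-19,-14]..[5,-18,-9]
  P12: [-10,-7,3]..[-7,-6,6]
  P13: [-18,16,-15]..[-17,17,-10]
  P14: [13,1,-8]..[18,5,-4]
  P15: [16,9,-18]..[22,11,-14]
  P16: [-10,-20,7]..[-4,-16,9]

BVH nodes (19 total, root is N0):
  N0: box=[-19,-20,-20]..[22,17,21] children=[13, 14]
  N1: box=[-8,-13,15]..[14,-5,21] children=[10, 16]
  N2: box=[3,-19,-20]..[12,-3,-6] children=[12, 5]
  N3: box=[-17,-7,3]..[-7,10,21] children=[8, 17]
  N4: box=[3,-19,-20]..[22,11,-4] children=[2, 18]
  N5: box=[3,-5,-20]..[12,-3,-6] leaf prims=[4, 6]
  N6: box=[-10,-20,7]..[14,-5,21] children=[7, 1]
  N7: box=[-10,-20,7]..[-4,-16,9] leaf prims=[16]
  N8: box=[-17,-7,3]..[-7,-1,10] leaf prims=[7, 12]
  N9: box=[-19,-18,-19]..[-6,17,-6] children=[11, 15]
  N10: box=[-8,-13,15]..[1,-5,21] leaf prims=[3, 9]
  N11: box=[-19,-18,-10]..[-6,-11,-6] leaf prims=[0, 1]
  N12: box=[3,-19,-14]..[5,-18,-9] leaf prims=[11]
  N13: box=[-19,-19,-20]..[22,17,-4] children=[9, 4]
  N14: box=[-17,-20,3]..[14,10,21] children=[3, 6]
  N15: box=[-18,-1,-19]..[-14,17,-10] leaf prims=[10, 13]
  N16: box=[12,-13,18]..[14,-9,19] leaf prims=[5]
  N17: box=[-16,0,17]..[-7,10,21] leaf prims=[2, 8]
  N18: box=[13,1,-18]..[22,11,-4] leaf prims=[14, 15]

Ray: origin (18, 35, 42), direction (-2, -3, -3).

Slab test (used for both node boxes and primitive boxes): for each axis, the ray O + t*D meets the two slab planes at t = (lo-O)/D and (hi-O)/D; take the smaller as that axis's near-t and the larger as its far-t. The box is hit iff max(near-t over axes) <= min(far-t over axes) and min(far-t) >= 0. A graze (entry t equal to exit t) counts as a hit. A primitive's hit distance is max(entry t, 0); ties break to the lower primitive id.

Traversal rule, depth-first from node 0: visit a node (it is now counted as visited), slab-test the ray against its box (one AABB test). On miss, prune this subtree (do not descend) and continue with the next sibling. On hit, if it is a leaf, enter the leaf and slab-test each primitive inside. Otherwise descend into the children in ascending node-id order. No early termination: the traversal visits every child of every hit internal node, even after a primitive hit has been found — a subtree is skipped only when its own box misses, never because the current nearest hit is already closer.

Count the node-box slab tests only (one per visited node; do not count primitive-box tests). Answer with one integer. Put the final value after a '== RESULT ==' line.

Traverse from the root:
N0 x:[-2,37/2] y:[6,55/3] z:[7,62/3] -> hit [7,55/3], descend [13, 14]
  N13 x:[-2,37/2] y:[6,18] z:[46/3,62/3] -> hit [46/3,18], descend [4, 9]
    N4 x:[-2,15/2] y:[8,18] z:[46/3,62/3] -> miss, prune
    N9 x:[12,37/2] y:[6,53/3] z:[16,61/3] -> hit [16,53/3], descend [11, 15]
      N11 x:[12,37/2] y:[46/3,53/3] z:[16,52/3] -> hit [16,52/3] leaf, test {P0(miss), P1@t=17}
      N15 x:[16,18] y:[6,12] z:[52/3,61/3] -> miss, prune
  N14 x:[2,35/2] y:[25/3,55/3] z:[7,13] -> hit [25/3,13], descend [3, 6]
    N3 x:[25/2,35/2] y:[25/3,14] z:[7,13] -> hit [25/2,13], descend [8, 17]
      N8 x:[25/2,35/2] y:[12,14] z:[32/3,13] -> hit [25/2,13] leaf, test {P7(miss), P12(miss)}
      N17 x:[25/2,17] y:[25/3,35/3] z:[7,25/3] -> miss, prune
    N6 x:[2,14] y:[40/3,55/3] z:[7,35/3] -> miss, prune

Visited [0, 13, 4, 9, 11, 15, 14, 3, 8, 17, 6]. Tests: 11 box, 2 leaf. Nearest: P1.

== RESULT ==
11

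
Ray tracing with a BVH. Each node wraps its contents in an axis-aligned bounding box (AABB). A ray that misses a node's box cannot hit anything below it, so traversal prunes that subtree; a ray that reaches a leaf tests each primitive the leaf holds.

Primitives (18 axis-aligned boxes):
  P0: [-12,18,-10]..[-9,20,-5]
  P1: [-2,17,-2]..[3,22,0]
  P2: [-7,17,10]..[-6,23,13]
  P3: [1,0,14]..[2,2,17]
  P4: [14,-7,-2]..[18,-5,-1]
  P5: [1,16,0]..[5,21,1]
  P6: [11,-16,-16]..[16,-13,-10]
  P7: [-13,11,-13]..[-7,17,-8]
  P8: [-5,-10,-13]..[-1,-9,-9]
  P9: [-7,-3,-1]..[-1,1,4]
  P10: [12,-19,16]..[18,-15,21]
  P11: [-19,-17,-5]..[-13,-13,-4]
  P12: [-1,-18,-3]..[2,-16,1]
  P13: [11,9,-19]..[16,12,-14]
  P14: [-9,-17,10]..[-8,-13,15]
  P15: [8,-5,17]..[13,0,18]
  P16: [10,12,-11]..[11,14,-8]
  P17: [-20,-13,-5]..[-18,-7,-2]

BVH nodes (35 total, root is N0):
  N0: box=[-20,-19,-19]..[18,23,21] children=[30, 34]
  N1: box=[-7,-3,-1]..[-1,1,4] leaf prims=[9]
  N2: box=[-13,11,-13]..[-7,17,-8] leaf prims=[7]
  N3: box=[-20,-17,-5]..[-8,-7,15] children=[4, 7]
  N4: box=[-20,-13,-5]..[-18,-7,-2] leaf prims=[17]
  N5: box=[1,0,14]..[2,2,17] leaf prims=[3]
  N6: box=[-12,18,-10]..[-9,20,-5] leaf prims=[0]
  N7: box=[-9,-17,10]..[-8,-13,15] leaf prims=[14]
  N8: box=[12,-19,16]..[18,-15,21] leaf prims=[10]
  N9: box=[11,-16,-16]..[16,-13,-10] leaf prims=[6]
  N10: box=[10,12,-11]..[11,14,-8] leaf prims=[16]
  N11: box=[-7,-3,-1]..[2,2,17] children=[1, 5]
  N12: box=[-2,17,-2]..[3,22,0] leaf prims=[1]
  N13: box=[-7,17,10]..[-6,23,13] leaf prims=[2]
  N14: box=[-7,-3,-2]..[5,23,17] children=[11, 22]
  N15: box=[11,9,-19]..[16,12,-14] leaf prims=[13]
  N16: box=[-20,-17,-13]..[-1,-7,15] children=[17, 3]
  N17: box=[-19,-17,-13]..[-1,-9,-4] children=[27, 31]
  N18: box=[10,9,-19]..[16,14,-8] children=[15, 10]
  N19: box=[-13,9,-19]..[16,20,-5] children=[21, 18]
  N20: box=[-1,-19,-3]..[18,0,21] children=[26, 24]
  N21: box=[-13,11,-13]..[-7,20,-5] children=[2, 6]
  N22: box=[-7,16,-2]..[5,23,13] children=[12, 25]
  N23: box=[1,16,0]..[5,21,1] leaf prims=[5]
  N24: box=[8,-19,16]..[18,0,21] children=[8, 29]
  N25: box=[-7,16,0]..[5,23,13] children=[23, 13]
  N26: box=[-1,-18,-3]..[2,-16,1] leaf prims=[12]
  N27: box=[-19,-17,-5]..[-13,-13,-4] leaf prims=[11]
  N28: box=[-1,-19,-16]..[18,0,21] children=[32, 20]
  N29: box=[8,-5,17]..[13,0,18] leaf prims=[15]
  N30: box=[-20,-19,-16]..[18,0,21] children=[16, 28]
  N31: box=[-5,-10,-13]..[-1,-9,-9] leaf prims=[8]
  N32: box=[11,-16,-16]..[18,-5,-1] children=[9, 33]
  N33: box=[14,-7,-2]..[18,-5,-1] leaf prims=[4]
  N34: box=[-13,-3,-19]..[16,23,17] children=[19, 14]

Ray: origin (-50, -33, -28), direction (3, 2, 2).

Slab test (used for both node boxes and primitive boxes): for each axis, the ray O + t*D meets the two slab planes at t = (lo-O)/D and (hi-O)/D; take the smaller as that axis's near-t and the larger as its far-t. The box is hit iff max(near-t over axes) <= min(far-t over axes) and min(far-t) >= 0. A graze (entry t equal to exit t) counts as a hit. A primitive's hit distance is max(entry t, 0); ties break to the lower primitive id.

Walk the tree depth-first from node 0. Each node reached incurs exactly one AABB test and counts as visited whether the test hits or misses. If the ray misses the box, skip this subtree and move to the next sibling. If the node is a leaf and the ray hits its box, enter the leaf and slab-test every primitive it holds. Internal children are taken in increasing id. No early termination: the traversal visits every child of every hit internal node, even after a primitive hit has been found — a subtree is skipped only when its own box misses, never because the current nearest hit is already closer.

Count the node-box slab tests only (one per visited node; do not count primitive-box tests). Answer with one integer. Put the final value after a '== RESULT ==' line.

Trace the traversal:
N0 x:[10,68/3] y:[7,28] z:[9/2,49/2] -> hit [10,68/3], descend [30, 34]
  N30 x:[10,68/3] y:[7,33/2] z:[6,49/2] -> hit [10,33/2], descend [16, 28]
    N16 x:[10,49/3] y:[8,13] z:[15/2,43/2] -> hit [10,13], descend [3, 17]
      N3 x:[10,14] y:[8,13] z:[23/2,43/2] -> hit [23/2,13], descend [4, 7]
        N4 x:[10,32/3] y:[10,13] z:[23/2,13] -> miss, prune
        N7 x:[41/3,14] y:[8,10] z:[19,43/2] -> miss, prune
      N17 x:[31/3,49/3] y:[8,12] z:[15/2,12] -> hit [31/3,12], descend [27, 31]
        N27 x:[31/3,37/3] y:[8,10] z:[23/2,12] -> miss, prune
        N31 x:[15,49/3] y:[23/2,12] z:[15/2,19/2] -> miss, prune
    N28 x:[49/3,68/3] y:[7,33/2] z:[6,49/2] -> hit [49/3,33/2], descend [20, 32]
      N20 x:[49/3,68/3] y:[7,33/2] z:[25/2,49/2] -> hit [49/3,33/2], descend [24, 26]
        N24 x:[58/3,68/3] y:[7,33/2] z:[22,49/2] -> miss, prune
        N26 x:[49/3,52/3] y:[15/2,17/2] z:[25/2,29/2] -> miss, prune
      N32 x:[61/3,68/3] y:[17/2,14] z:[6,27/2] -> miss, prune
  N34 x:[37/3,22] y:[15,28] z:[9/2,45/2] -> hit [15,22], descend [14, 19]
    N14 x:[43/3,55/3] y:[15,28] z:[13,45/2] -> hit [15,55/3], descend [11, 22]
      N11 x:[43/3,52/3] y:[15,35/2] z:[27/2,45/2] -> hit [15,52/3], descend [1, 5]
        N1 x:[43/3,49/3] y:[15,17] z:[27/2,16] -> hit [15,16] leaf, test {P9@t=15}
        N5 x:[17,52/3] y:[33/2,35/2] z:[21,45/2] -> miss, prune
      N22 x:[43/3,55/3] y:[49/2,28] z:[13,41/2] -> miss, prune
    N19 x:[37/3,22] y:[21,53/2] z:[9/2,23/2] -> miss, prune

order=[0, 30, 16, 3, 4, 7, 17, 27, 31, 28, 20, 24, 26, 32, 34, 14, 11, 1, 5, 22, 19]  |boxes|=21  |leaves|=1  hit=P9

== RESULT ==
21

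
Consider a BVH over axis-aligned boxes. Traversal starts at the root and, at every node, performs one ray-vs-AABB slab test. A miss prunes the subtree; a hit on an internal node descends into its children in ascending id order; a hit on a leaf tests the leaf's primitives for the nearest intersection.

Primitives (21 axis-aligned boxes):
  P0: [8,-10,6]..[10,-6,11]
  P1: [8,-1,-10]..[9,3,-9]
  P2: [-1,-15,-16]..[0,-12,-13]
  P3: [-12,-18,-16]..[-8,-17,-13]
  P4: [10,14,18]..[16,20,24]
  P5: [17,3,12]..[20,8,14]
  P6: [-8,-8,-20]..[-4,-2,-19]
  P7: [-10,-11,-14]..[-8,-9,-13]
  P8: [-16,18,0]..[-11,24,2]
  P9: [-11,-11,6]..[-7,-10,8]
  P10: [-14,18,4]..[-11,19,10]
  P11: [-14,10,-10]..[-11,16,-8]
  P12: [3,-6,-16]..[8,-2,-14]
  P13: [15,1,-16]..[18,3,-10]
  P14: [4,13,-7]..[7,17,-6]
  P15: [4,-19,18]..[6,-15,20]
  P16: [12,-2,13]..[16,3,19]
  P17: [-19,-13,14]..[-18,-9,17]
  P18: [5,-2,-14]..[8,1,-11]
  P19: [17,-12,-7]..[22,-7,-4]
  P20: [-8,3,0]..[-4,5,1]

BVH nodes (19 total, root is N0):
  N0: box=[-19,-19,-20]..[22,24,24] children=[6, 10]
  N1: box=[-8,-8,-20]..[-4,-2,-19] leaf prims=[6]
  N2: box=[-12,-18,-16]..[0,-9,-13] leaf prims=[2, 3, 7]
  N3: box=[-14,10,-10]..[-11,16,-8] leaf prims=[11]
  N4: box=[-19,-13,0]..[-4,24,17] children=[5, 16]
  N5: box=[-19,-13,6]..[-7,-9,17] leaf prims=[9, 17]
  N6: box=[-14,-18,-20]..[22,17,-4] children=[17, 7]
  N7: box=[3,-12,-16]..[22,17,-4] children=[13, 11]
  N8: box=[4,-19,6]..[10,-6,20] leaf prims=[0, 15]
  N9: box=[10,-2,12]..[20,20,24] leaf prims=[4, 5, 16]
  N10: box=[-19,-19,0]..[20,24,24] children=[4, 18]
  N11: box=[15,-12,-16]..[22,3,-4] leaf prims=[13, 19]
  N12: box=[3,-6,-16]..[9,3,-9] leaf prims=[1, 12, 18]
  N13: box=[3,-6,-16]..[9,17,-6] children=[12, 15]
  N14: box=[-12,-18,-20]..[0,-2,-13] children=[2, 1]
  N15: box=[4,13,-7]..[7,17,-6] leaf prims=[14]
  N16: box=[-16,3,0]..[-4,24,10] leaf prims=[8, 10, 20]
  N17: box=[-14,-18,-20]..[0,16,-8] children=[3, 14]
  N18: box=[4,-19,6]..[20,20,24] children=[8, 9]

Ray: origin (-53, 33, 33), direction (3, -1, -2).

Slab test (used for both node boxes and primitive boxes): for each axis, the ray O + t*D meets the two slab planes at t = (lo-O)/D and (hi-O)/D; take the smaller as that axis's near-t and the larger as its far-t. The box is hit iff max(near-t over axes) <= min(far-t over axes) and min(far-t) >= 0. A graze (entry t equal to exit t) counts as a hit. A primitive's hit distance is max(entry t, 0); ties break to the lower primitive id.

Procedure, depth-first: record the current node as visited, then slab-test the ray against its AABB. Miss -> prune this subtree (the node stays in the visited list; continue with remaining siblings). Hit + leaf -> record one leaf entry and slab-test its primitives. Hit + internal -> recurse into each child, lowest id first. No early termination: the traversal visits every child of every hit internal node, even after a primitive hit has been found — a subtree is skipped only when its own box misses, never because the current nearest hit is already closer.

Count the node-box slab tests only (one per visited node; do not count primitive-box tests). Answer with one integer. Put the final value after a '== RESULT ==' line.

Traverse from the root:
N0 x:[34/3,25] y:[9,52] z:[9/2,53/2] -> hit [34/3,25], descend [6, 10]
  N6 x:[13,25] y:[16,51] z:[37/2,53/2] -> hit [37/2,25], descend [7, 17]
    N7 x:[56/3,25] y:[16,45] z:[37/2,49/2] -> hit [56/3,49/2], descend [11, 13]
      N11 x:[68/3,25] y:[30,45] z:[37/2,49/2] -> miss, prune
      N13 x:[56/3,62/3] y:[16,39] z:[39/2,49/2] -> hit [39/2,62/3], descend [12, 15]
        N12 x:[56/3,62/3] y:[30,39] z:[21,49/2] -> miss, prune
        N15 x:[19,20] y:[16,20] z:[39/2,20] -> hit [39/2,20] leaf, test {P14@t=39/2}
    N17 x:[13,53/3] y:[17,51] z:[41/2,53/2] -> miss, prune
  N10 x:[34/3,73/3] y:[9,52] z:[9/2,33/2] -> hit [34/3,33/2], descend [4, 18]
    N4 x:[34/3,49/3] y:[9,46] z:[8,33/2] -> hit [34/3,49/3], descend [5, 16]
      N5 x:[34/3,46/3] y:[42,46] z:[8,27/2] -> miss, prune
      N16 x:[37/3,49/3] y:[9,30] z:[23/2,33/2] -> hit [37/3,49/3] leaf, test {P8(miss), P10@t=14, P20(miss)}
    N18 x:[19,73/3] y:[13,52] z:[9/2,27/2] -> miss, prune

13 AABB tests over nodes [0, 6, 7, 11, 13, 12, 15, 17, 10, 4, 5, 16, 18]; 2 leaves entered; closest P10.

== RESULT ==
13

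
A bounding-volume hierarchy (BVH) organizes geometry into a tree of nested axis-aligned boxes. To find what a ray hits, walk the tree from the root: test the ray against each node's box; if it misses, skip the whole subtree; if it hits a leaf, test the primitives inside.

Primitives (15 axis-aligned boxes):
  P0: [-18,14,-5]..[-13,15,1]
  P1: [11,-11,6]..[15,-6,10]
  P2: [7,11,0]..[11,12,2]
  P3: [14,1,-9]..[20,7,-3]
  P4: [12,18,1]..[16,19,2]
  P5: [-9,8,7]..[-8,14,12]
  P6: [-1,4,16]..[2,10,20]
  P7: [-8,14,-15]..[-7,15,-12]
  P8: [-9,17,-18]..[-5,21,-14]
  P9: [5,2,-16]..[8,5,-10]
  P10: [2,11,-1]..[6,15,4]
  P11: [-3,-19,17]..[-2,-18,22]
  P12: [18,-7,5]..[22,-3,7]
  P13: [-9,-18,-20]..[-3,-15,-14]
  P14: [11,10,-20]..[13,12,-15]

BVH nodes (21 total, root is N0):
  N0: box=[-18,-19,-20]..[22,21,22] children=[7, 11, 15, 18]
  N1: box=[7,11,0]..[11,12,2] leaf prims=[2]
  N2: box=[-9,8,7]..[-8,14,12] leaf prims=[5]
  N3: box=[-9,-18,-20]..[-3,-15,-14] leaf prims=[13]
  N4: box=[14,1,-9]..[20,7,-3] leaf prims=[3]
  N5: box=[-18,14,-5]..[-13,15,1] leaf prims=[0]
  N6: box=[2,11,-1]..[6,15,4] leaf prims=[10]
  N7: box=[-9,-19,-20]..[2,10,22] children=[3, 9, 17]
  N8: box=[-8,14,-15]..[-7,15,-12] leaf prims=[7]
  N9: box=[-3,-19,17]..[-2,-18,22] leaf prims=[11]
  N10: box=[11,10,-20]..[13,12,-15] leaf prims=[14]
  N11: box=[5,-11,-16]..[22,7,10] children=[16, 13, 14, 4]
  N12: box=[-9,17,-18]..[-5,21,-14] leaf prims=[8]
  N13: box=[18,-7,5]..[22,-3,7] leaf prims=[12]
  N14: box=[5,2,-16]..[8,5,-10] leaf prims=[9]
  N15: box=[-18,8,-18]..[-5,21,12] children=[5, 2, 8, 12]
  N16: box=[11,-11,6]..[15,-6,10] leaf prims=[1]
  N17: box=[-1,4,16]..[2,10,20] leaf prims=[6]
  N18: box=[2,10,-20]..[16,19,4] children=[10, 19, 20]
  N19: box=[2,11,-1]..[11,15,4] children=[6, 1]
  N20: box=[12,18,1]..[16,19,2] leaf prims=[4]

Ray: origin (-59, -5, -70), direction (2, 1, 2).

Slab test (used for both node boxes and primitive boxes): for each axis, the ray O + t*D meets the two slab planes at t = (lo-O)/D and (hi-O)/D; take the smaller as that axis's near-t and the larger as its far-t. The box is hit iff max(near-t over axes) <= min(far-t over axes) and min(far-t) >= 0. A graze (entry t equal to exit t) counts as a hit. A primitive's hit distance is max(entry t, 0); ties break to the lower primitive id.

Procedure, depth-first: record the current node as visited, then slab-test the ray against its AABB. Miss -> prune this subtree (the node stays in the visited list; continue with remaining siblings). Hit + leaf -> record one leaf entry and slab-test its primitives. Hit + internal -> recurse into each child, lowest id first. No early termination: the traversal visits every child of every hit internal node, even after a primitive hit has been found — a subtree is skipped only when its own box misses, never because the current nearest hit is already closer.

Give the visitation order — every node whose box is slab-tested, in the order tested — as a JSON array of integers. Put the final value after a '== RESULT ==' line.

Walk:
N0 x:[41/2,81/2] y:[-14,26] z:[25,46] -> hit [25,26], descend [7, 11, 15, 18]
  N7 x:[25,61/2] y:[-14,15] z:[25,46] -> miss, prune
  N11 x:[32,81/2] y:[-6,12] z:[27,40] -> miss, prune
  N15 x:[41/2,27] y:[13,26] z:[26,41] -> hit [26,26], descend [2, 5, 8, 12]
    N2 x:[25,51/2] y:[13,19] z:[77/2,41] -> miss, prune
    N5 x:[41/2,23] y:[19,20] z:[65/2,71/2] -> miss, prune
    N8 x:[51/2,26] y:[19,20] z:[55/2,29] -> miss, prune
    N12 x:[25,27] y:[22,26] z:[26,28] -> hit [26,26] leaf, test {P8@t=26}
  N18 x:[61/2,75/2] y:[15,24] z:[25,37] -> miss, prune

Visited [0, 7, 11, 15, 2, 5, 8, 12, 18]. Tests: 9 box, 1 leaf. Nearest: P8.

== RESULT ==
[0, 7, 11, 15, 2, 5, 8, 12, 18]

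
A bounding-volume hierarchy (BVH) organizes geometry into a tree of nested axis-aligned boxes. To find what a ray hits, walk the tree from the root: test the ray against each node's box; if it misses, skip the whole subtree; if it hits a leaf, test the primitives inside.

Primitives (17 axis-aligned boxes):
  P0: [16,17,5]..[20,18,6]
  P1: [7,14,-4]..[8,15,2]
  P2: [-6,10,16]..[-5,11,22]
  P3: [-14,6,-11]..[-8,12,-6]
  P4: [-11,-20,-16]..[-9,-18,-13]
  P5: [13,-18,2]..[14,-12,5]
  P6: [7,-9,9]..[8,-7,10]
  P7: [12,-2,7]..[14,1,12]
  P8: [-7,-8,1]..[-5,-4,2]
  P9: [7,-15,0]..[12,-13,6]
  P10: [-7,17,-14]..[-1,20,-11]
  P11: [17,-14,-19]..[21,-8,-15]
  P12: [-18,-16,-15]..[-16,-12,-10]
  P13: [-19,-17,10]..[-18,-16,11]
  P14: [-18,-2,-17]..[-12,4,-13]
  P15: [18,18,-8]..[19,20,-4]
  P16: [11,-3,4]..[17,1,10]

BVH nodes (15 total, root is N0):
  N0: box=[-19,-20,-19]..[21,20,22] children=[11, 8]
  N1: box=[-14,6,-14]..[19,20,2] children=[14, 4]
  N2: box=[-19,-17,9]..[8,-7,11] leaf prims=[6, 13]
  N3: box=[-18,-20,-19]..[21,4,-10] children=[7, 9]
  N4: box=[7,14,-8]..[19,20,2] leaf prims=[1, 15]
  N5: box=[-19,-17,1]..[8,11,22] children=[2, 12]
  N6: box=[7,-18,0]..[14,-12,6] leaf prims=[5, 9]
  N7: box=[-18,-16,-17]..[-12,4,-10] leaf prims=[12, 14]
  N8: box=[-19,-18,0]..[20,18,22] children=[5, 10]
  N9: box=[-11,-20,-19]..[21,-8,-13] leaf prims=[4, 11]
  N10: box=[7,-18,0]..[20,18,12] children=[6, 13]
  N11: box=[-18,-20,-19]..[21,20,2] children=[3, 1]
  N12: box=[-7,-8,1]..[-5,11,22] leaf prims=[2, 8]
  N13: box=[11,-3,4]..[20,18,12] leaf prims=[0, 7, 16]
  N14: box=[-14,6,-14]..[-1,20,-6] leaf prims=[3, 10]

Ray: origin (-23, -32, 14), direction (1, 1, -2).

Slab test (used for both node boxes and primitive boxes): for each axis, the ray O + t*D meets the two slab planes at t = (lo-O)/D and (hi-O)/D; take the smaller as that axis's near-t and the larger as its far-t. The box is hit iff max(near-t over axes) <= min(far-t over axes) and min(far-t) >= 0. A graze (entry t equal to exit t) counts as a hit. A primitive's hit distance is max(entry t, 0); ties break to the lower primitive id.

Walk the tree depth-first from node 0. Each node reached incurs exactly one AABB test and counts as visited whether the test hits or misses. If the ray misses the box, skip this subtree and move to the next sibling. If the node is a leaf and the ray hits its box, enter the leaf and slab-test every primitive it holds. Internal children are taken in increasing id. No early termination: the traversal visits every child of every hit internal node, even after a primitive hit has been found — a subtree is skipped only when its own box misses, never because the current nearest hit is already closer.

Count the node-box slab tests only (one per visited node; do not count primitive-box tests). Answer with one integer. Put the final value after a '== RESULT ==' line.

Trace the traversal:
N0 x:[4,44] y:[12,52] z:[-4,33/2] -> hit [12,33/2], descend [8, 11]
  N8 x:[4,43] y:[14,50] z:[-4,7] -> miss, prune
  N11 x:[5,44] y:[12,52] z:[6,33/2] -> hit [12,33/2], descend [1, 3]
    N1 x:[9,42] y:[38,52] z:[6,14] -> miss, prune
    N3 x:[5,44] y:[12,36] z:[12,33/2] -> hit [12,33/2], descend [7, 9]
      N7 x:[5,11] y:[16,36] z:[12,31/2] -> miss, prune
      N9 x:[12,44] y:[12,24] z:[27/2,33/2] -> hit [27/2,33/2] leaf, test {P4@t=27/2, P11(miss)}

Summary -> nodes [0, 8, 11, 1, 3, 7, 9]; box-tests=7; leaf-entries=1; first=P4

== RESULT ==
7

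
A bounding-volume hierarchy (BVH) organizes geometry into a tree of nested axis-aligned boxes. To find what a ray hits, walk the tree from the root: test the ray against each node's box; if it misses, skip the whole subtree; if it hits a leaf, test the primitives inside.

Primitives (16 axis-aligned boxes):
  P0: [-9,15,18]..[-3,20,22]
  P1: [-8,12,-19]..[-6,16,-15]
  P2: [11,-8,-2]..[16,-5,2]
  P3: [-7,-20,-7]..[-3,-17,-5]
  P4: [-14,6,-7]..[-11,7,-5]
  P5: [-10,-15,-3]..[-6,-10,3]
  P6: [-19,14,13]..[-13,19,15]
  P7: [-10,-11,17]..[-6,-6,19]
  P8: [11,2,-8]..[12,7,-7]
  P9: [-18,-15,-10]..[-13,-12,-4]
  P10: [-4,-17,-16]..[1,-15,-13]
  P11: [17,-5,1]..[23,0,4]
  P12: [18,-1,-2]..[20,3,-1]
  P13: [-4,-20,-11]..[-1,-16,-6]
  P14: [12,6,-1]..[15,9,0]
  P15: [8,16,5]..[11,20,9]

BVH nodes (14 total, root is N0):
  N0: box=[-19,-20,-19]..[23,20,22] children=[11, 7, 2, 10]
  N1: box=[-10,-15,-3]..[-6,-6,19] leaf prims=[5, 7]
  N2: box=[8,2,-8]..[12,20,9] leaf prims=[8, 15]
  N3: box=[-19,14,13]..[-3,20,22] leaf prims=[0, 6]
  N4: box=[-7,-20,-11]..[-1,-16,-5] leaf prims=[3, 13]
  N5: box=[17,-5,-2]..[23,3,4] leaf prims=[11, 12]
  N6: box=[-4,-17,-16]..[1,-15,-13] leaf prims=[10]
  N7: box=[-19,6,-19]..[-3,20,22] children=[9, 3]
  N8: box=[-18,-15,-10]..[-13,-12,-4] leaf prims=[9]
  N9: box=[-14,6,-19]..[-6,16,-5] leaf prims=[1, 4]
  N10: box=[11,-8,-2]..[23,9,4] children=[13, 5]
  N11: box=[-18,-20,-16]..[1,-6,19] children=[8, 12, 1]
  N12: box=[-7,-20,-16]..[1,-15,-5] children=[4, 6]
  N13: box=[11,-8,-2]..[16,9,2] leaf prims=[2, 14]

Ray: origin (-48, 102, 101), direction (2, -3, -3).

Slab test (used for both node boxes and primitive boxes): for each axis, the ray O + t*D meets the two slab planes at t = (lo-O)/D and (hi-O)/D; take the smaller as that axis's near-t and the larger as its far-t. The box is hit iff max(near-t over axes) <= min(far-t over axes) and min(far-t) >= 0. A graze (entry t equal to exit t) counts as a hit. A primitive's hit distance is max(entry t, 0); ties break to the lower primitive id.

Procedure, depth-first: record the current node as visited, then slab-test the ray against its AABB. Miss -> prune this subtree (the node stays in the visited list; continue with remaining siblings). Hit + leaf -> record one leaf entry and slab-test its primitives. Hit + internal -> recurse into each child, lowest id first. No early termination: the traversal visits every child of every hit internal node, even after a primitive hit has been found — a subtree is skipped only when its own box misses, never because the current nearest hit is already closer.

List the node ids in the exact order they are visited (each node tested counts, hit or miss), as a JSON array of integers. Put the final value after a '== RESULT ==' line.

Traverse from the root:
N0 x:[29/2,71/2] y:[82/3,122/3] z:[79/3,40] -> hit [82/3,71/2], descend [2, 7, 10, 11]
  N2 x:[28,30] y:[82/3,100/3] z:[92/3,109/3] -> miss, prune
  N7 x:[29/2,45/2] y:[82/3,32] z:[79/3,40] -> miss, prune
  N10 x:[59/2,71/2] y:[31,110/3] z:[97/3,103/3] -> hit [97/3,103/3], descend [5, 13]
    N5 x:[65/2,71/2] y:[33,107/3] z:[97/3,103/3] -> hit [33,103/3] leaf, test {P11(miss), P12@t=34}
    N13 x:[59/2,32] y:[31,110/3] z:[33,103/3] -> miss, prune
  N11 x:[15,49/2] y:[36,122/3] z:[82/3,39] -> miss, prune

order=[0, 2, 7, 10, 5, 13, 11]  |boxes|=7  |leaves|=1  hit=P12

== RESULT ==
[0, 2, 7, 10, 5, 13, 11]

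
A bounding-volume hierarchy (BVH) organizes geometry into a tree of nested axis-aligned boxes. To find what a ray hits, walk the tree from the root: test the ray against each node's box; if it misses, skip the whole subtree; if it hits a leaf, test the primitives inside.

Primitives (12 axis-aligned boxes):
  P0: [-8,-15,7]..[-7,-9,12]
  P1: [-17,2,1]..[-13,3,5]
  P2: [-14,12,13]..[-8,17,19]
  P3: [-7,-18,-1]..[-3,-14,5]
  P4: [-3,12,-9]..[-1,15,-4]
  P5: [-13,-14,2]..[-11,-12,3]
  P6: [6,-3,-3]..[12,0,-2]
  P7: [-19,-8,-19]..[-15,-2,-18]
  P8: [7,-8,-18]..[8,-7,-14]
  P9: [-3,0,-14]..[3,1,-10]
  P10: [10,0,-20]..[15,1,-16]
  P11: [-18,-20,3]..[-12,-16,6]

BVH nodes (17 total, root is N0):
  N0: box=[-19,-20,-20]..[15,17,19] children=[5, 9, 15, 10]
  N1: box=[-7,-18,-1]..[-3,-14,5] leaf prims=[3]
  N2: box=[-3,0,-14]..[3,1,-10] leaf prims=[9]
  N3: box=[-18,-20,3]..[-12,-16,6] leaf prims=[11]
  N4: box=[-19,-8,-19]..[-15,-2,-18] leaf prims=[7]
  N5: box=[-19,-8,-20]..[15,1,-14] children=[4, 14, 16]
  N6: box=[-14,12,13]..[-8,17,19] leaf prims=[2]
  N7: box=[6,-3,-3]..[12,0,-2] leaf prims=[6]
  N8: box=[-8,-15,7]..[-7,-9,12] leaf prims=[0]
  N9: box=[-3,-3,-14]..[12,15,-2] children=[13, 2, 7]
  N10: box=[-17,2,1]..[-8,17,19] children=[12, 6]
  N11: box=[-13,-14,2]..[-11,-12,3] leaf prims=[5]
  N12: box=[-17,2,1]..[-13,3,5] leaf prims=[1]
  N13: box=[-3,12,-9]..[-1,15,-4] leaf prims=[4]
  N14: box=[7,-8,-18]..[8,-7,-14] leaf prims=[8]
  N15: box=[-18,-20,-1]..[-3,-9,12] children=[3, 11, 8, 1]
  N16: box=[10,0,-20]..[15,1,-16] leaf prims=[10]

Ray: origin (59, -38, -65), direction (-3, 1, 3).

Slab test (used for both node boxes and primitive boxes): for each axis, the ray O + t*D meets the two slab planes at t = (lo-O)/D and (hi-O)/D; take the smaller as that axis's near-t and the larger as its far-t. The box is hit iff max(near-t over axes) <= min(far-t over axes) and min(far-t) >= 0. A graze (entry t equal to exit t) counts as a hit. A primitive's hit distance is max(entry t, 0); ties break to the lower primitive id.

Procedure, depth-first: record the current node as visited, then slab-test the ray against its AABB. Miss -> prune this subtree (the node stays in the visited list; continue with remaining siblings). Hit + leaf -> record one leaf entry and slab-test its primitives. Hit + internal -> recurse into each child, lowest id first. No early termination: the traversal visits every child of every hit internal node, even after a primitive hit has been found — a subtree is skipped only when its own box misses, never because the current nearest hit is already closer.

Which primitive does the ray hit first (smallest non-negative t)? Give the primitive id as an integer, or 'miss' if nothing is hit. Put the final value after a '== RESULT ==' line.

Walk:
N0 x:[44/3,26] y:[18,55] z:[15,28] -> hit [18,26], descend [5, 9, 10, 15]
  N5 x:[44/3,26] y:[30,39] z:[15,17] -> miss, prune
  N9 x:[47/3,62/3] y:[35,53] z:[17,21] -> miss, prune
  N10 x:[67/3,76/3] y:[40,55] z:[22,28] -> miss, prune
  N15 x:[62/3,77/3] y:[18,29] z:[64/3,77/3] -> hit [64/3,77/3], descend [1, 3, 8, 11]
    N1 x:[62/3,22] y:[20,24] z:[64/3,70/3] -> hit [64/3,22] leaf, test {P3@t=64/3}
    N3 x:[71/3,77/3] y:[18,22] z:[68/3,71/3] -> miss, prune
    N8 x:[22,67/3] y:[23,29] z:[24,77/3] -> miss, prune
    N11 x:[70/3,24] y:[24,26] z:[67/3,68/3] -> miss, prune

Summary -> nodes [0, 5, 9, 10, 15, 1, 3, 8, 11]; box-tests=9; leaf-entries=1; first=P3

== RESULT ==
3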